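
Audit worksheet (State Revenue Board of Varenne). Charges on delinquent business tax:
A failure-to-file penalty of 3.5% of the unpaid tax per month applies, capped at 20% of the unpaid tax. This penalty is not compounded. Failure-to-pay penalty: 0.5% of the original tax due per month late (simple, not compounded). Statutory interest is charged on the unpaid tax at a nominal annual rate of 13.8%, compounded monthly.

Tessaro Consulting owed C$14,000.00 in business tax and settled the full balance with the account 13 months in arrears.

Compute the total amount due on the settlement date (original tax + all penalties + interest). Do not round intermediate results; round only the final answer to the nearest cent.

C$19,953.69

Failure-to-file: 13 × 3.5% × C$14,000.00 = C$6,370.00, capped at 20% × C$14,000.00 = C$2,800.00
Failure-to-pay penalty = 0.5% × C$14,000.00 × 13 mo = C$910.00
Interest (13.8%/yr ÷ 12 = 1.15%/month): C$14,000.00 × ((1 + 0.0115)^13 − 1) = C$2,243.6853…
Total = C$14,000.00 + C$3,710.0000 + C$2,243.6853… = C$19,953.69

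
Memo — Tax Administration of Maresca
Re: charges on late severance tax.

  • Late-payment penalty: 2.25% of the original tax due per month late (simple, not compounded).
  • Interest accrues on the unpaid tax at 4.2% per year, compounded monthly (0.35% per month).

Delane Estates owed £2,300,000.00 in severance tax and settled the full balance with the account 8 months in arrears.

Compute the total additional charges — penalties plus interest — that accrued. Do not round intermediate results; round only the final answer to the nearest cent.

£479,194.45

Late-payment penalty: 8 × 2.25% × £2,300,000.00 = £414,000.00
Interest: £2,300,000.00 × ((1 + 0.0035)^8 − 1) = £2,300,000.00 × 0.0283454… = £65,194.4465…
Penalties + interest = £414,000.0000 + £65,194.4465… = £479,194.45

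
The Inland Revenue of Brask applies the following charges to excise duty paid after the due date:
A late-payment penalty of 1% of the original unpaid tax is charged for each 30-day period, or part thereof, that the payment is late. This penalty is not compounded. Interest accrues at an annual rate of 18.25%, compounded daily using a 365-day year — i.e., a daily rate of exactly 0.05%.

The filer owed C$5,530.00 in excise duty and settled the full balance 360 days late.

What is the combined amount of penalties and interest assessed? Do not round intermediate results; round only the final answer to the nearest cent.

Penalty periods: ⌈360/30⌉ = 12; penalty = 12 × 1% × C$5,530.00 = C$663.60
Interest: C$5,530.00 × ((1 + 0.0005)^360 − 1) = C$5,530.00 × 0.19716351… = C$1,090.3142…
Penalties + interest = C$663.6000 + C$1,090.3142… = C$1,753.91

C$1,753.91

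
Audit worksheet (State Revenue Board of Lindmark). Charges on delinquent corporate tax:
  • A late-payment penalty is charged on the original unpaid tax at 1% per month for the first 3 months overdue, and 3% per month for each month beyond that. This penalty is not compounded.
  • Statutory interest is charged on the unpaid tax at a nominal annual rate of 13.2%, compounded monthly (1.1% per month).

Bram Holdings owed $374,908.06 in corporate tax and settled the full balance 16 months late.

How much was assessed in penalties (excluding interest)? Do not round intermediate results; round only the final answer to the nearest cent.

$157,461.39

Penalty, months 1–3: 3 × 1% × $374,908.06 = $11,247.24…
Penalty, months 4–16: 13 × 3% × $374,908.06 = $146,214.14…
Total penalty = $11,247.24… + $146,214.14… = $157,461.39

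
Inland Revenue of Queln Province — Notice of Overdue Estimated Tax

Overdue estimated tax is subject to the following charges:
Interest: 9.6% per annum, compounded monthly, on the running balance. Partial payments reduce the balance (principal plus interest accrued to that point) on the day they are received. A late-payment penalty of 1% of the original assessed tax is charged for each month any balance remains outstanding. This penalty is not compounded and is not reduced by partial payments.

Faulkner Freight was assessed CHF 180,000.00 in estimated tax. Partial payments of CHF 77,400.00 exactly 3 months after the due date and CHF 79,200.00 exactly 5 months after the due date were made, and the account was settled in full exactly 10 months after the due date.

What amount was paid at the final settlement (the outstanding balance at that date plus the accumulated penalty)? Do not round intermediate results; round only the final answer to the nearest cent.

Monthly rate = 9.6% ÷ 12 = 0.8%
Balance at month 3: CHF 180,000.0000 × (1 + 0.008)^3 = CHF 184,354.6522…
After CHF 77,400.00 payment: CHF 184,354.6522… − CHF 77,400.00 = CHF 106,954.6522…
Balance at month 5: CHF 106,954.6522… × (1 + 0.008)^2 = CHF 108,672.7717…
After CHF 79,200.00 payment: CHF 108,672.7717… − CHF 79,200.00 = CHF 29,472.7717…
Balance at month 10: CHF 29,472.7717… × (1 + 0.008)^5 = CHF 30,670.6966…
Penalty: 10 × 1% × CHF 180,000.00 = CHF 18,000.00
Final settlement = outstanding balance + penalty = CHF 30,670.6966… + CHF 18,000.00 = CHF 48,670.70

CHF 48,670.70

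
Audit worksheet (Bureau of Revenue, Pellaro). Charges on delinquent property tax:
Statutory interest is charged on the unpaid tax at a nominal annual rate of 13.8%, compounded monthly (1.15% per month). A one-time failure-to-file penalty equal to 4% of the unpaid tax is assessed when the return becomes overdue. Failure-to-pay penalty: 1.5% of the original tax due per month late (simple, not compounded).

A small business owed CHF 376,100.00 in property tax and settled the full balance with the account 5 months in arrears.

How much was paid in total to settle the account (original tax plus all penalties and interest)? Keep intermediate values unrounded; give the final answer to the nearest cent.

CHF 441,480.40

Failure-to-file penalty: 4% × CHF 376,100.00 = CHF 15,044.00
Failure-to-pay penalty: 5 × 1.5% × CHF 376,100.00 = CHF 28,207.50
Interest: CHF 376,100.00 × ((1 + 0.0115)^5 − 1) = CHF 376,100.00 × 0.0588378… = CHF 22,128.8952…
Total = CHF 376,100.00 + CHF 43,251.5000 + CHF 22,128.8952… = CHF 441,480.40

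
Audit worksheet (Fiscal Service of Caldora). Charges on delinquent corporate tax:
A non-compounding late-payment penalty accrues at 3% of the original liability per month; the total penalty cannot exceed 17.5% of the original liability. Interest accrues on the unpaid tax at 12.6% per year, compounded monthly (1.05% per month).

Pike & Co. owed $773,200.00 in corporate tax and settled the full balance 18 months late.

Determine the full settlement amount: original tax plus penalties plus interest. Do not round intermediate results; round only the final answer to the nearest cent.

$1,068,447.34

Penalty (uncapped): 18 × 3% × $773,200.00 = $417,528.00; cap = 17.5% × $773,200.00 = $135,310.00 → penalty = $135,310.00
Interest: $773,200.00 × ((1 + 0.0105)^18 − 1) = $773,200.00 × 0.2068512… = $159,937.3365…
Total = $773,200.00 + $135,310.0000 + $159,937.3365… = $1,068,447.34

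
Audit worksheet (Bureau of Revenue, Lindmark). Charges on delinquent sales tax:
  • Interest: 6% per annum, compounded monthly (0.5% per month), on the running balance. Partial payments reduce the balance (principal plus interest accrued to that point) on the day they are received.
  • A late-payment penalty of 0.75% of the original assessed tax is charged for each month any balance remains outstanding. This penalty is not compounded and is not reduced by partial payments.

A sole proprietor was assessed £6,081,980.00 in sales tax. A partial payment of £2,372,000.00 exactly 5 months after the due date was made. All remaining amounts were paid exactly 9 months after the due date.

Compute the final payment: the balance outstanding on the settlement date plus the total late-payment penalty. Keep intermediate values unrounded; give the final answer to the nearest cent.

Balance at month 5: £6,081,980.0000 × (1 + 0.005)^5 = £6,235,557.6165…
After £2,372,000.00 payment: £6,235,557.6165… − £2,372,000.00 = £3,863,557.6165…
Balance at month 9: £3,863,557.6165… × (1 + 0.005)^4 = £3,941,410.2367…
Penalty: 9 × 0.75% × £6,081,980.00 = £410,533.65
Final settlement = outstanding balance + penalty = £3,941,410.2367… + £410,533.65 = £4,351,943.89

£4,351,943.89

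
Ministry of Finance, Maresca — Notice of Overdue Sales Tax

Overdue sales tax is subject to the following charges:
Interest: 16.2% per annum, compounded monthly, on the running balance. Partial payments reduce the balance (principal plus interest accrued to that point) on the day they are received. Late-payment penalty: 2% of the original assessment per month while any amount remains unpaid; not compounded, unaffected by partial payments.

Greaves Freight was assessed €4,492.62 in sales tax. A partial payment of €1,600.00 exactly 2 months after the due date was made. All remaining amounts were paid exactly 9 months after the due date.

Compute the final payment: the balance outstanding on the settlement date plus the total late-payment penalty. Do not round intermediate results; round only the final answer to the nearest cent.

Monthly rate = 16.2% ÷ 12 = 1.35%
Balance at month 2: €4,492.6200 × (1 + 0.0135)^2 = €4,614.7395…
After €1,600.00 payment: €4,614.7395… − €1,600.00 = €3,014.7395…
Balance at month 9: €3,014.7395… × (1 + 0.0135)^7 = €3,311.4337…
Penalty: 9 × 2% × €4,492.62 = €808.67…
Final settlement = outstanding balance + penalty = €3,311.4337… + €808.67… = €4,120.11

€4,120.11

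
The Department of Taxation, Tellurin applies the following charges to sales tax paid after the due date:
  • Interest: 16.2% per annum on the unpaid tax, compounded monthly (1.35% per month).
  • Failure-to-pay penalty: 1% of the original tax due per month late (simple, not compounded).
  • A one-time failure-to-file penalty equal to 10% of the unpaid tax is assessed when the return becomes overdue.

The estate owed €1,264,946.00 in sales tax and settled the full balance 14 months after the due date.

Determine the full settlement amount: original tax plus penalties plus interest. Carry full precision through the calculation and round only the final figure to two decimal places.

Failure-to-file penalty: 10% × €1,264,946.00 = €126,494.60
Failure-to-pay penalty: 14 × 1% × €1,264,946.00 = €177,092.44
Interest: €1,264,946.00 × ((1 + 0.0135)^14 − 1) = €1,264,946.00 × 0.2065145… = €261,229.6793…
Total = €1,264,946.00 + €303,587.0400 + €261,229.6793… = €1,829,762.72

€1,829,762.72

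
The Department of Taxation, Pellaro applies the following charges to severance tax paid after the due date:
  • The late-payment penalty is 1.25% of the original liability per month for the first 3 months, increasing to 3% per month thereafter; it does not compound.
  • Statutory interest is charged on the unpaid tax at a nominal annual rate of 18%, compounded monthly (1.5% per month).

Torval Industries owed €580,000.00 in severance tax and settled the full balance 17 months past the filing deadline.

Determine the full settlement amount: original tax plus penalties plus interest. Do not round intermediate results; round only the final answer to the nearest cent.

Penalty, months 1–3: 3 × 1.25% × €580,000.00 = €21,750.00
Penalty, months 4–17: 14 × 3% × €580,000.00 = €243,600.00
Interest: €580,000.00 × ((1 + 0.015)^17 − 1) = €580,000.00 × 0.2880203… = €167,051.7919…
Total = €580,000.00 + €265,350.0000 + €167,051.7919… = €1,012,401.79

€1,012,401.79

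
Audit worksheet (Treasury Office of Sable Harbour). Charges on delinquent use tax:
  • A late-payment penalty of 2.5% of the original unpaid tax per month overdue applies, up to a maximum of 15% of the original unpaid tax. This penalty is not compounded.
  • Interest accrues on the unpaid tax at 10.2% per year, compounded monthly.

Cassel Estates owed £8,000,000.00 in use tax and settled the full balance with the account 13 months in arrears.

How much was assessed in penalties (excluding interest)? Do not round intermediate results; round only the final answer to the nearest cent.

Penalty (uncapped): 13 × 2.5% × £8,000,000.00 = £2,600,000.00; cap = 15% × £8,000,000.00 = £1,200,000.00 → penalty = £1,200,000.00

£1,200,000.00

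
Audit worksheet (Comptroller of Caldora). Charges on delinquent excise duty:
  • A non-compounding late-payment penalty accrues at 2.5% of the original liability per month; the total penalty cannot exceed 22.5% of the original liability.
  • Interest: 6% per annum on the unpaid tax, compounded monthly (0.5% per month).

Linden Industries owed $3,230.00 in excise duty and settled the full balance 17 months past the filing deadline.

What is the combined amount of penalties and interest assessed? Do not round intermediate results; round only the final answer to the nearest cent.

$1,012.56

Penalty (uncapped): 17 × 2.5% × $3,230.00 = $1,372.75; cap = 22.5% × $3,230.00 = $726.75 → penalty = $726.75
Interest: $3,230.00 × ((1 + 0.005)^17 − 1) = $3,230.00 × 0.0884865… = $285.8114…
Penalties + interest = $726.7500 + $285.8114… = $1,012.56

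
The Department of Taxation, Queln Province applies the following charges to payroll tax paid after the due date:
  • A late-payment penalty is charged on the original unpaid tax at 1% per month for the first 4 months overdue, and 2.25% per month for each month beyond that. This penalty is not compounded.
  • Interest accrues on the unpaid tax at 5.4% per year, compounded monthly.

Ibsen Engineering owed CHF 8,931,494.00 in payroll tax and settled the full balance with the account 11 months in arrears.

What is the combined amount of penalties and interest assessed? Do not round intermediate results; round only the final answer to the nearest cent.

Penalty, months 1–4: 4 × 1% × CHF 8,931,494.00 = CHF 357,259.76
Penalty, months 5–11: 7 × 2.25% × CHF 8,931,494.00 = CHF 1,406,710.31…
Interest (5.4%/yr ÷ 12 = 0.45%/month): CHF 8,931,494.00 × ((1 + 0.0045)^11 − 1) = CHF 452,191.9113…
Penalties + interest = CHF 1,763,970.0650 + CHF 452,191.9113… = CHF 2,216,161.98

CHF 2,216,161.98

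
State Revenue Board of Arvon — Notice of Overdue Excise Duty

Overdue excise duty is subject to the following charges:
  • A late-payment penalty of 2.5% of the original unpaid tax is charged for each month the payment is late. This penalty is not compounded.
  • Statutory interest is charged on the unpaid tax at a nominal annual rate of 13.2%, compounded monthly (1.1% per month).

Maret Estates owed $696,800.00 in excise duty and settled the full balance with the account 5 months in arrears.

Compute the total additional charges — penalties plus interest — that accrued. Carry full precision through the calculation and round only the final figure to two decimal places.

Late-payment penalty: 5 × 2.5% × $696,800.00 = $87,100.00
Interest: $696,800.00 × ((1 + 0.011)^5 − 1) = $696,800.00 × 0.0562234… = $39,176.4535…
Penalties + interest = $87,100.0000 + $39,176.4535… = $126,276.45

$126,276.45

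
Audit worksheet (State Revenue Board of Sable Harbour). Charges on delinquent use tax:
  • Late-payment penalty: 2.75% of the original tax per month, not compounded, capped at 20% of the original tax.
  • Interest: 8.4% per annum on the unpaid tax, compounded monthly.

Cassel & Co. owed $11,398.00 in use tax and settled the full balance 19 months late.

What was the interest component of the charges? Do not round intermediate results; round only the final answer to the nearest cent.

Interest (8.4%/yr ÷ 12 = 0.7%/month): $11,398.00 × ((1 + 0.007)^19 − 1) = $1,615.3345…

$1,615.33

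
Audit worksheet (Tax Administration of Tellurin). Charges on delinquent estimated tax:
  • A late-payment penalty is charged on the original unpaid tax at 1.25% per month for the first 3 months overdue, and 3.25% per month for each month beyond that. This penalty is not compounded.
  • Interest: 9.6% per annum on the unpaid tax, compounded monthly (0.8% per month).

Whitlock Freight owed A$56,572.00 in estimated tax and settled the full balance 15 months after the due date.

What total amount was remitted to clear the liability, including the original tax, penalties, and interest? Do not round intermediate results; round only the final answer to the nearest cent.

Penalty, months 1–3: 3 × 1.25% × A$56,572.00 = A$2,121.45
Penalty, months 4–15: 12 × 3.25% × A$56,572.00 = A$22,063.08
Interest: A$56,572.00 × ((1 + 0.008)^15 − 1) = A$56,572.00 × 0.1269587… = A$7,182.3048…
Total = A$56,572.00 + A$24,184.5300 + A$7,182.3048… = A$87,938.83

A$87,938.83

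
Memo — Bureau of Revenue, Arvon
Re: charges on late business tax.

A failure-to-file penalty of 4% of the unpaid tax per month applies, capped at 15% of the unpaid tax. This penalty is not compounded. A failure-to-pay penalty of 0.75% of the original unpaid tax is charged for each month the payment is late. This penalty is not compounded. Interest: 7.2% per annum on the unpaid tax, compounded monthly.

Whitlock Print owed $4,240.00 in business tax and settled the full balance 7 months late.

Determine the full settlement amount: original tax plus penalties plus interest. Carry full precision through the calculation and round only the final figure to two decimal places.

Failure-to-file: 7 × 4% × $4,240.00 = $1,187.20, capped at 15% × $4,240.00 = $636.00
Failure-to-pay penalty: 7 × 0.75% × $4,240.00 = $222.60
Interest (7.2%/yr ÷ 12 = 0.6%/month): $4,240.00 × ((1 + 0.006)^7 − 1) = $181.3177…
Total = $4,240.00 + $858.6000 + $181.3177… = $5,279.92

$5,279.92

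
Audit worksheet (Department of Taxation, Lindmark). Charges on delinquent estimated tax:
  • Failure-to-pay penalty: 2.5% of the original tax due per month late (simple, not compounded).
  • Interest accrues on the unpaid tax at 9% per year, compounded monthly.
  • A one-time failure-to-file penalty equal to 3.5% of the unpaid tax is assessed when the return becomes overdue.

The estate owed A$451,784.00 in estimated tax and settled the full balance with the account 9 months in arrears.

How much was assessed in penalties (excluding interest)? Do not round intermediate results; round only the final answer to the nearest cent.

A$117,463.84

Failure-to-file penalty: 3.5% × A$451,784.00 = A$15,812.44
Failure-to-pay penalty: 9 × 2.5% × A$451,784.00 = A$101,651.40
Total penalty = A$15,812.44 + A$101,651.40 = A$117,463.84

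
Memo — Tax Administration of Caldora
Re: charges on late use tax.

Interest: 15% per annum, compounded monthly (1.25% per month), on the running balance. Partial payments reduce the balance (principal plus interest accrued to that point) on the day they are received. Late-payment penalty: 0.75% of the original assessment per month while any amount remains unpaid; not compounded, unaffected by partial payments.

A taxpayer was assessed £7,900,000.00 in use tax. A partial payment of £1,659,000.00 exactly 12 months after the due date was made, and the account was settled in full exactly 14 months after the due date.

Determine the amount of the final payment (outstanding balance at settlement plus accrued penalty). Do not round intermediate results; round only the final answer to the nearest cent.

Balance at month 12: £7,900,000.0000 × (1 + 0.0125)^12 = £9,169,960.6900…
After £1,659,000.00 payment: £9,169,960.6900… − £1,659,000.00 = £7,510,960.6900…
Balance at month 14: £7,510,960.6900… × (1 + 0.0125)^2 = £7,699,908.2949…
Penalty: 14 × 0.75% × £7,900,000.00 = £829,500.00
Final settlement = outstanding balance + penalty = £7,699,908.2949… + £829,500.00 = £8,529,408.29

£8,529,408.29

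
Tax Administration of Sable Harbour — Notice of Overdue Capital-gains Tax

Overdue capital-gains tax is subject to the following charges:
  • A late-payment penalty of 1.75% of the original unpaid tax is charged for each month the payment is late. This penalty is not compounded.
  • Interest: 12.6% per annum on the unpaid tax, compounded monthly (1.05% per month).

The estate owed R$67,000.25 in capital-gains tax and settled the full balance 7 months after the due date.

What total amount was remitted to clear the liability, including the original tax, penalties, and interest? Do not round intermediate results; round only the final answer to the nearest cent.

Late-payment penalty = 1.75% × R$67,000.25 × 7 mo = R$8,207.53…
Interest: R$67,000.25 × ((1 + 0.0105)^7 − 1) = R$67,000.25 × 0.0758562… = R$5,082.3840…
Total = R$67,000.25 + R$8,207.5306… + R$5,082.3840… = R$80,290.16

R$80,290.16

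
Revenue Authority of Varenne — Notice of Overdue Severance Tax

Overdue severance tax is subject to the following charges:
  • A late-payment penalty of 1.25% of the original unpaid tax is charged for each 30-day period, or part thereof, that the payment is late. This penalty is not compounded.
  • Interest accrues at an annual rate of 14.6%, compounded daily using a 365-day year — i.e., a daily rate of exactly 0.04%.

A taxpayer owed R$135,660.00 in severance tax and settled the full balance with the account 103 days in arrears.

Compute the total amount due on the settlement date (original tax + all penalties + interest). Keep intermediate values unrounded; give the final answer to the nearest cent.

R$148,147.76

Penalty periods: ⌈103/30⌉ = 4; penalty = 4 × 1.25% × R$135,660.00 = R$6,783.00
Interest: R$135,660.00 × ((1 + 0.0004)^103 − 1) = R$135,660.00 × 0.04205191… = R$5,704.7625…
Total = R$135,660.00 + R$6,783.0000 + R$5,704.7625… = R$148,147.76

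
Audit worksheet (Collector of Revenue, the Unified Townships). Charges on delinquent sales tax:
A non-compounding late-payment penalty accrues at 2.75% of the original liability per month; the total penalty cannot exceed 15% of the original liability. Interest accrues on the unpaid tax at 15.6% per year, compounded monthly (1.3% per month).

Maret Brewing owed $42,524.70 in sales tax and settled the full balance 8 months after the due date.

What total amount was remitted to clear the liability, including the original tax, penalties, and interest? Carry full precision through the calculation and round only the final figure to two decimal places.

$53,532.52

Penalty (uncapped): 8 × 2.75% × $42,524.70 = $9,355.43…; cap = 15% × $42,524.70 = $6,378.71… → penalty = $6,378.71…
Interest: $42,524.70 × ((1 + 0.013)^8 − 1) = $42,524.70 × 0.1088571… = $4,629.1135…
Total = $42,524.70 + $6,378.7050 + $4,629.1135… = $53,532.52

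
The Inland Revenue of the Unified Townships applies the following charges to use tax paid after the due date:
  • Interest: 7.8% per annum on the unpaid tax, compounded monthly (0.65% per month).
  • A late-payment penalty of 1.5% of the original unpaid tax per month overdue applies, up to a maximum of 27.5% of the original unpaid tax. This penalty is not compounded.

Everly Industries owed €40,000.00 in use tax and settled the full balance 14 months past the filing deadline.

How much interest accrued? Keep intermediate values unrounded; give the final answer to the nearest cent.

€3,797.86

Interest: €40,000.00 × ((1 + 0.0065)^14 − 1) = €40,000.00 × 0.0949465… = €3,797.8610…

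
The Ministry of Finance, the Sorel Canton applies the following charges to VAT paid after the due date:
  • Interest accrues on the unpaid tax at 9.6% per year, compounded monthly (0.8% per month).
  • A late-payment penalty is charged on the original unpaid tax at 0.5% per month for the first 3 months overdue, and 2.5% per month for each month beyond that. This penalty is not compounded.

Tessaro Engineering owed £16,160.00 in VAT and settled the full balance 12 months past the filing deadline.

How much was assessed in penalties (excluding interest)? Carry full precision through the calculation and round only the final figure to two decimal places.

Penalty, months 1–3: 3 × 0.5% × £16,160.00 = £242.40
Penalty, months 4–12: 9 × 2.5% × £16,160.00 = £3,636.00
Total penalty = £242.40 + £3,636.00 = £3,878.40

£3,878.40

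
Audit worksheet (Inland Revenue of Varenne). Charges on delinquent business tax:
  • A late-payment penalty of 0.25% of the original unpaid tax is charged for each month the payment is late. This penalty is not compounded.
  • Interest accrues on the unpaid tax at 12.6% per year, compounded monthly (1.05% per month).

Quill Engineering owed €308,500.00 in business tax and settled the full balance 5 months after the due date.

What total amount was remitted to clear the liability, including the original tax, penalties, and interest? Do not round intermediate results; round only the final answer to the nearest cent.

€328,896.21

Late-payment penalty = 0.25% × €308,500.00 × 5 mo = €3,856.25
Interest: €308,500.00 × ((1 + 0.0105)^5 − 1) = €308,500.00 × 0.0536141… = €16,539.9613…
Total = €308,500.00 + €3,856.2500 + €16,539.9613… = €328,896.21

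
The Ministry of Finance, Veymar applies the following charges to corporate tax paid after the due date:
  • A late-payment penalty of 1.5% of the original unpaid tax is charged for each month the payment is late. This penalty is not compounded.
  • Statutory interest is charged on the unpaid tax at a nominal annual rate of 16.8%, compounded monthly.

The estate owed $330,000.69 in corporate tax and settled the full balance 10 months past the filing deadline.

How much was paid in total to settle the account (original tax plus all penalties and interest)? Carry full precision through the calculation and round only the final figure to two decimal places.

$428,722.87

Late-payment penalty = 1.5% × $330,000.69 × 10 mo = $49,500.10…
Interest (16.8%/yr ÷ 12 = 1.4%/month): $330,000.69 × ((1 + 0.014)^10 − 1) = $49,222.0728…
Total = $330,000.69 + $49,500.1035 + $49,222.0728… = $428,722.87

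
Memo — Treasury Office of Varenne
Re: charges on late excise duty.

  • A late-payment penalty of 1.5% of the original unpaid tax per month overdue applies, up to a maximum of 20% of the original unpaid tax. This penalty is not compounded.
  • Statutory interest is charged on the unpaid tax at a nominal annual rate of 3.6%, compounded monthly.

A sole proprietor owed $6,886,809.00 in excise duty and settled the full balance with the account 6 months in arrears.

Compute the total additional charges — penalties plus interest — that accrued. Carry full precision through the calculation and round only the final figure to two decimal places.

Penalty: 6 × 1.5% × $6,886,809.00 = $619,812.81 (below the 20% cap of $1,377,361.80)
Interest (3.6%/yr ÷ 12 = 0.3%/month): $6,886,809.00 × ((1 + 0.003)^6 − 1) = $124,896.0085…
Penalties + interest = $619,812.8100 + $124,896.0085… = $744,708.82

$744,708.82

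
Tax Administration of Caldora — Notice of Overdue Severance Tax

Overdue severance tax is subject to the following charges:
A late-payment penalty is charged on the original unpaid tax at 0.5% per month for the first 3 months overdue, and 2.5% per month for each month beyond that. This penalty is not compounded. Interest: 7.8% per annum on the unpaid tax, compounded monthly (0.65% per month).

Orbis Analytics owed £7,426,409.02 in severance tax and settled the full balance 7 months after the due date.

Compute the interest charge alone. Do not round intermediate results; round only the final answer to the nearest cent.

£344,562.54

Interest: £7,426,409.02 × ((1 + 0.0065)^7 − 1) = £7,426,409.02 × 0.0463969… = £344,562.5393…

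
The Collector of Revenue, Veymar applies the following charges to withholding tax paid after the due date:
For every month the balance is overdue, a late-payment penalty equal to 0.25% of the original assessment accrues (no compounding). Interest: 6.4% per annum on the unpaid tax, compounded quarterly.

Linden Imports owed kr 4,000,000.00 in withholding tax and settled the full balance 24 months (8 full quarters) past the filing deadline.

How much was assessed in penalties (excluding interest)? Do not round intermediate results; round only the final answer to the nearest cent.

kr 240,000.00

Late-payment penalty: 24 × 0.25% × kr 4,000,000.00 = kr 240,000.00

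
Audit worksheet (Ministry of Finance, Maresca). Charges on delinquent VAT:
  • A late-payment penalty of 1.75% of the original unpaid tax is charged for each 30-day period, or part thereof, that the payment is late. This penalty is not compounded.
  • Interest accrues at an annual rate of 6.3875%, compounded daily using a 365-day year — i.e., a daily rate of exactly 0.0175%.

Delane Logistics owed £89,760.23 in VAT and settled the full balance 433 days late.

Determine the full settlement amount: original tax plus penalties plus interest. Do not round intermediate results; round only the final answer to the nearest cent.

Penalty periods: ⌈433/30⌉ = 15; penalty = 15 × 1.75% × £89,760.23 = £23,562.06…
Interest: £89,760.23 × ((1 + 0.000175)^433 − 1) = £89,760.23 × 0.07871268… = £7,065.2686…
Total = £89,760.23 + £23,562.0604… + £7,065.2686… = £120,387.56

£120,387.56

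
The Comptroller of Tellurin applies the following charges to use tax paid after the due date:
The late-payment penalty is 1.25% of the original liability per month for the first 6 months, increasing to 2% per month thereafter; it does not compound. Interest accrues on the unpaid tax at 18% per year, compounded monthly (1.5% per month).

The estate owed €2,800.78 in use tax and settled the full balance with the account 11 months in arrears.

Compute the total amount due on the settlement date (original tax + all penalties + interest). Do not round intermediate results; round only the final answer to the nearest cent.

Penalty, months 1–6: 6 × 1.25% × €2,800.78 = €210.06…
Penalty, months 7–11: 5 × 2% × €2,800.78 = €280.08…
Interest: €2,800.78 × ((1 + 0.015)^11 − 1) = €2,800.78 × 0.1779489… = €498.3958…
Total = €2,800.78 + €490.1365 + €498.3958… = €3,789.31

€3,789.31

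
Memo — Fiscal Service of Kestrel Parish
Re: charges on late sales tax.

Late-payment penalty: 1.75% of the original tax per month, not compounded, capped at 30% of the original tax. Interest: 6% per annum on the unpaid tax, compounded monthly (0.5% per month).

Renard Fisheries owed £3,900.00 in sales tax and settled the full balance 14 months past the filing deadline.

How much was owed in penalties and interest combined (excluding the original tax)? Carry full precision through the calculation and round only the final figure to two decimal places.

Penalty: 14 × 1.75% × £3,900.00 = £955.50 (below the 30% cap of £1,170.00)
Interest: £3,900.00 × ((1 + 0.005)^14 − 1) = £3,900.00 × 0.0723211… = £282.0524…
Penalties + interest = £955.5000 + £282.0524… = £1,237.55

£1,237.55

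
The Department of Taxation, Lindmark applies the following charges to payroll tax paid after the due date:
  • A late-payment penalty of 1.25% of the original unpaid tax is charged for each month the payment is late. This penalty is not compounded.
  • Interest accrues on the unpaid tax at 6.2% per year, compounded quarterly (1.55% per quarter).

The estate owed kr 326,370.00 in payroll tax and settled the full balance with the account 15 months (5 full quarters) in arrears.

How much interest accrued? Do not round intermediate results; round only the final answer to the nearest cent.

kr 26,090.03

Interest: kr 326,370.00 × ((1 + 0.0155)^5 − 1) = kr 326,370.00 × 0.0799400… = kr 26,090.0270…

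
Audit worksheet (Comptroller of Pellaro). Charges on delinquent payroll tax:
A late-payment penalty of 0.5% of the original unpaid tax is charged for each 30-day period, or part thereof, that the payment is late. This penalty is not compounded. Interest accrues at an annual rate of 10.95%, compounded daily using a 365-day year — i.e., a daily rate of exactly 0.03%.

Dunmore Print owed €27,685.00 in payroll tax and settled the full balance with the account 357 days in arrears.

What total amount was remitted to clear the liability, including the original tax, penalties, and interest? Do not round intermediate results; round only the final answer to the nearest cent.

€32,475.27

Penalty periods: ⌈357/30⌉ = 12; penalty = 12 × 0.5% × €27,685.00 = €1,661.10
Interest: €27,685.00 × ((1 + 0.0003)^357 − 1) = €27,685.00 × 0.11302768… = €3,129.1712…
Total = €27,685.00 + €1,661.1000 + €3,129.1712… = €32,475.27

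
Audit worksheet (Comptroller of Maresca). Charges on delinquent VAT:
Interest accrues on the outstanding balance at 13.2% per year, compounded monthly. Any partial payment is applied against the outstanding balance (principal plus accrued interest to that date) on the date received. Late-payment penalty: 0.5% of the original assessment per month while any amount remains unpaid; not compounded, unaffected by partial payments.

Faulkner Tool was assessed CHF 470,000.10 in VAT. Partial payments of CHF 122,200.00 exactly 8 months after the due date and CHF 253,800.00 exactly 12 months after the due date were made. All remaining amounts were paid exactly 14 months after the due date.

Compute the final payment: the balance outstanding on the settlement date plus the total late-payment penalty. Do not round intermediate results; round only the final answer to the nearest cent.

Monthly rate = 13.2% ÷ 12 = 1.1%
Balance at month 8: CHF 470,000.1000 × (1 + 0.011)^8 = CHF 512,987.9870…
After CHF 122,200.00 payment: CHF 512,987.9870… − CHF 122,200.00 = CHF 390,787.9870…
Balance at month 12: CHF 390,787.9870… × (1 + 0.011)^4 = CHF 408,268.4568…
After CHF 253,800.00 payment: CHF 408,268.4568… − CHF 253,800.00 = CHF 154,468.4568…
Balance at month 14: CHF 154,468.4568… × (1 + 0.011)^2 = CHF 157,885.4535…
Penalty: 14 × 0.5% × CHF 470,000.10 = CHF 32,900.01…
Final settlement = outstanding balance + penalty = CHF 157,885.4535… + CHF 32,900.01… = CHF 190,785.46

CHF 190,785.46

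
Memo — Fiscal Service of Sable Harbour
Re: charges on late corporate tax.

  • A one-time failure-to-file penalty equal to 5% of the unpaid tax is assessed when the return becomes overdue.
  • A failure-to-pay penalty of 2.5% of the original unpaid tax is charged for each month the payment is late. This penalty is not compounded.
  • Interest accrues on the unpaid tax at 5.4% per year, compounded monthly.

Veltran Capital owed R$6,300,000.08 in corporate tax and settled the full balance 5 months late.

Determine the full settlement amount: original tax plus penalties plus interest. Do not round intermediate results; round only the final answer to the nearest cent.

Failure-to-file penalty: 5% × R$6,300,000.08 = R$315,000.00…
Failure-to-pay penalty = 2.5% × R$6,300,000.08 × 5 mo = R$787,500.01
Interest (5.4%/yr ÷ 12 = 0.45%/month): R$6,300,000.08 × ((1 + 0.0045)^5 − 1) = R$143,031.5056…
Total = R$6,300,000.08 + R$1,102,500.0140 + R$143,031.5056… = R$7,545,531.60

R$7,545,531.60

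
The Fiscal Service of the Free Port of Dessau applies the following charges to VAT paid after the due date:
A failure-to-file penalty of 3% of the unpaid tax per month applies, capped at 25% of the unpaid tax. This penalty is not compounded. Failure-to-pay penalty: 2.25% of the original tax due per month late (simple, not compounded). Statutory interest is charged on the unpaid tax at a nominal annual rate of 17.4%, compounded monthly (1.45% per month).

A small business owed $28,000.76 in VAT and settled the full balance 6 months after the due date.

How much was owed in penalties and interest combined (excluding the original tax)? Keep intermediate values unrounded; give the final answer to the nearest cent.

$11,346.34

Failure-to-file: 6 × 3% × $28,000.76 = $5,040.14… (under the 25% cap)
Failure-to-pay penalty = 2.25% × $28,000.76 × 6 mo = $3,780.10…
Interest: $28,000.76 × ((1 + 0.0145)^6 − 1) = $28,000.76 × 0.0902154… = $2,526.0995…
Penalties + interest = $8,820.2394 + $2,526.0995… = $11,346.34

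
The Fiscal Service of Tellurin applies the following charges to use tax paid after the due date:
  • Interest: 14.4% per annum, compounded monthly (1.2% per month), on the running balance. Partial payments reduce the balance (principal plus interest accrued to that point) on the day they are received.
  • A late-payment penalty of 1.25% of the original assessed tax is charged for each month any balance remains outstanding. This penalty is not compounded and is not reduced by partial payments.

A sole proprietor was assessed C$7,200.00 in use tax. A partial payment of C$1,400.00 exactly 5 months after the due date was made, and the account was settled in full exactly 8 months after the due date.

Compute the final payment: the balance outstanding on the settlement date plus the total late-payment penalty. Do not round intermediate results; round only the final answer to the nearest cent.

Balance at month 5: C$7,200.0000 × (1 + 0.012)^5 = C$7,642.4932…
After C$1,400.00 payment: C$7,642.4932… − C$1,400.00 = C$6,242.4932…
Balance at month 8: C$6,242.4932… × (1 + 0.012)^3 = C$6,469.9305…
Penalty: 8 × 1.25% × C$7,200.00 = C$720.00
Final settlement = outstanding balance + penalty = C$6,469.9305… + C$720.00 = C$7,189.93

C$7,189.93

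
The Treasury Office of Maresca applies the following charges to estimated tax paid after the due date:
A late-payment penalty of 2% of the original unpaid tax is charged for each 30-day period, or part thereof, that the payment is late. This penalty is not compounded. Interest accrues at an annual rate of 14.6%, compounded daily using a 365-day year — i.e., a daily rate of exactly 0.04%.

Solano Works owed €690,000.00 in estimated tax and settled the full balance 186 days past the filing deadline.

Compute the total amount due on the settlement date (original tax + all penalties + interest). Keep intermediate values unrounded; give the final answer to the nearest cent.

€839,882.90

Penalty periods: ⌈186/30⌉ = 7; penalty = 7 × 2% × €690,000.00 = €96,600.00
Interest: €690,000.00 × ((1 + 0.0004)^186 − 1) = €690,000.00 × 0.07722159… = €53,282.8967…
Total = €690,000.00 + €96,600.0000 + €53,282.8967… = €839,882.90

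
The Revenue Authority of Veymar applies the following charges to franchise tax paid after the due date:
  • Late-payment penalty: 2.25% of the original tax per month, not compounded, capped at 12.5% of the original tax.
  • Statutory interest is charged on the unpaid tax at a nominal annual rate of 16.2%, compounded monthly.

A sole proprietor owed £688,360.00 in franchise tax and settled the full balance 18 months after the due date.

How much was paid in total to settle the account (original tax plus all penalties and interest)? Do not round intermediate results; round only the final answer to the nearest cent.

£962,325.57

Penalty (uncapped): 18 × 2.25% × £688,360.00 = £278,785.80; cap = 12.5% × £688,360.00 = £86,045.00 → penalty = £86,045.00
Interest (16.2%/yr ÷ 12 = 1.35%/month): £688,360.00 × ((1 + 0.0135)^18 − 1) = £187,920.5667…
Total = £688,360.00 + £86,045.0000 + £187,920.5667… = £962,325.57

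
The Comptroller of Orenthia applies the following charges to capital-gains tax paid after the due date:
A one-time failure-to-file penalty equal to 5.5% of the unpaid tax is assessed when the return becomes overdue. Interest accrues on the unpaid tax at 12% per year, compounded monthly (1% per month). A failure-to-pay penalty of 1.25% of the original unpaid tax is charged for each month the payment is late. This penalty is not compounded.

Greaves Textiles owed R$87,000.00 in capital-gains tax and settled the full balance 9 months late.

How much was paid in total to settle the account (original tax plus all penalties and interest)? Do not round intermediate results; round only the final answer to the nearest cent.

Failure-to-file penalty: 5.5% × R$87,000.00 = R$4,785.00
Failure-to-pay penalty = 1.25% × R$87,000.00 × 9 mo = R$9,787.50
Interest: R$87,000.00 × ((1 + 0.01)^9 − 1) = R$87,000.00 × 0.0936853… = R$8,150.6187…
Total = R$87,000.00 + R$14,572.5000 + R$8,150.6187… = R$109,723.12

R$109,723.12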